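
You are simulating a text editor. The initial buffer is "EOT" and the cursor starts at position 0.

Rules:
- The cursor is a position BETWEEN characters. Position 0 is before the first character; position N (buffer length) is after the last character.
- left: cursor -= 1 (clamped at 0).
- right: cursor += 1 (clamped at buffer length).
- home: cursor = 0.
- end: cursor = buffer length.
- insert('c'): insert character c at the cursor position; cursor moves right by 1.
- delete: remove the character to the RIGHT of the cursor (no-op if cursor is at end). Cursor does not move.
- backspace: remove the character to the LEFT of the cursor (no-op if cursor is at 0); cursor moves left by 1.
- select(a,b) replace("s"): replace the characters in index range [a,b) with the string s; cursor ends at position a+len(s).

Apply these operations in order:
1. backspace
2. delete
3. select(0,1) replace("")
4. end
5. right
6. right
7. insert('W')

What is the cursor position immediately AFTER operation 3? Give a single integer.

After op 1 (backspace): buf='EOT' cursor=0
After op 2 (delete): buf='OT' cursor=0
After op 3 (select(0,1) replace("")): buf='T' cursor=0

Answer: 0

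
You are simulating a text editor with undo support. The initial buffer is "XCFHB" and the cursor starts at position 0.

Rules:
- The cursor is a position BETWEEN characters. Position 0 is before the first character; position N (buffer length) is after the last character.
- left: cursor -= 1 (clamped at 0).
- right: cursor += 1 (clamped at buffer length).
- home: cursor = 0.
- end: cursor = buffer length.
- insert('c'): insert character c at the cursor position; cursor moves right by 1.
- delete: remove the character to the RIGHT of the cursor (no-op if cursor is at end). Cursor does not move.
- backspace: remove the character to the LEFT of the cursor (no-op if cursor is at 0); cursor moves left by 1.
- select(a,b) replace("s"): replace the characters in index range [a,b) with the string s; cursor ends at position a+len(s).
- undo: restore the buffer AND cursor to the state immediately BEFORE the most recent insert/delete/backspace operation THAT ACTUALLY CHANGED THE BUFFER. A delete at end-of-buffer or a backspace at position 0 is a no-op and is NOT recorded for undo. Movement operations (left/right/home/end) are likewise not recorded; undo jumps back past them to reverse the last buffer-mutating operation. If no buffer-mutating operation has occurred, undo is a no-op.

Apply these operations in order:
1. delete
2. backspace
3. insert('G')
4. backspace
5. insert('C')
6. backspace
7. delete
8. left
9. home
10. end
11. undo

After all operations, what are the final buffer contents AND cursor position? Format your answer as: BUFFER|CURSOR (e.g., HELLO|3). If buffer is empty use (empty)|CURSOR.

Answer: CFHB|0

Derivation:
After op 1 (delete): buf='CFHB' cursor=0
After op 2 (backspace): buf='CFHB' cursor=0
After op 3 (insert('G')): buf='GCFHB' cursor=1
After op 4 (backspace): buf='CFHB' cursor=0
After op 5 (insert('C')): buf='CCFHB' cursor=1
After op 6 (backspace): buf='CFHB' cursor=0
After op 7 (delete): buf='FHB' cursor=0
After op 8 (left): buf='FHB' cursor=0
After op 9 (home): buf='FHB' cursor=0
After op 10 (end): buf='FHB' cursor=3
After op 11 (undo): buf='CFHB' cursor=0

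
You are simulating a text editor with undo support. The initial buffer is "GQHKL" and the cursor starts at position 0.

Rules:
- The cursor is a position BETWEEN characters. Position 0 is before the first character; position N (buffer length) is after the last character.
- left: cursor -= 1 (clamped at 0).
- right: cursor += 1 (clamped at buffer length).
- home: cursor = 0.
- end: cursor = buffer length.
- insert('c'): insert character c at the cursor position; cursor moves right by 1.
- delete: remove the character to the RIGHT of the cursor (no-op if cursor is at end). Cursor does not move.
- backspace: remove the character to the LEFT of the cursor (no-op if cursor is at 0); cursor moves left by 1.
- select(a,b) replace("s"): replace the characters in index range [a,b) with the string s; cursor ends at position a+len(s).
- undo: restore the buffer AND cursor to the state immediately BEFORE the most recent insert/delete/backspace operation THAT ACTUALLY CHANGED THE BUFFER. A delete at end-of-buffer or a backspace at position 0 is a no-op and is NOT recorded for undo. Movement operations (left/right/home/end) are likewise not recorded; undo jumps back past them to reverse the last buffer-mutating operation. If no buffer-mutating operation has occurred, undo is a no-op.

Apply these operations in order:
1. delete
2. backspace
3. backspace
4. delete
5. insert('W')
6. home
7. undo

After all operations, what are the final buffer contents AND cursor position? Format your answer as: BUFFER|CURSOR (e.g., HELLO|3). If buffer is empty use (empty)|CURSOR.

After op 1 (delete): buf='QHKL' cursor=0
After op 2 (backspace): buf='QHKL' cursor=0
After op 3 (backspace): buf='QHKL' cursor=0
After op 4 (delete): buf='HKL' cursor=0
After op 5 (insert('W')): buf='WHKL' cursor=1
After op 6 (home): buf='WHKL' cursor=0
After op 7 (undo): buf='HKL' cursor=0

Answer: HKL|0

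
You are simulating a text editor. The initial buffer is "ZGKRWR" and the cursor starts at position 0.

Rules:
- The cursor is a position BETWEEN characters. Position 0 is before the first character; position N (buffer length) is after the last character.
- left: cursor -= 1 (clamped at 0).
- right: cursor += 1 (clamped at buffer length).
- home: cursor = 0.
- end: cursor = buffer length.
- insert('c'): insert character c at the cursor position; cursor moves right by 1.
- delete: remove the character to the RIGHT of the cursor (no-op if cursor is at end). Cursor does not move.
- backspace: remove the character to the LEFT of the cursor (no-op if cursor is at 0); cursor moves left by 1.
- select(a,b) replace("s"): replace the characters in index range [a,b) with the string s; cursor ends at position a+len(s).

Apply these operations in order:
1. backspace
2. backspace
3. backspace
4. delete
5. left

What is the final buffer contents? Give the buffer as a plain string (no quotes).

After op 1 (backspace): buf='ZGKRWR' cursor=0
After op 2 (backspace): buf='ZGKRWR' cursor=0
After op 3 (backspace): buf='ZGKRWR' cursor=0
After op 4 (delete): buf='GKRWR' cursor=0
After op 5 (left): buf='GKRWR' cursor=0

Answer: GKRWR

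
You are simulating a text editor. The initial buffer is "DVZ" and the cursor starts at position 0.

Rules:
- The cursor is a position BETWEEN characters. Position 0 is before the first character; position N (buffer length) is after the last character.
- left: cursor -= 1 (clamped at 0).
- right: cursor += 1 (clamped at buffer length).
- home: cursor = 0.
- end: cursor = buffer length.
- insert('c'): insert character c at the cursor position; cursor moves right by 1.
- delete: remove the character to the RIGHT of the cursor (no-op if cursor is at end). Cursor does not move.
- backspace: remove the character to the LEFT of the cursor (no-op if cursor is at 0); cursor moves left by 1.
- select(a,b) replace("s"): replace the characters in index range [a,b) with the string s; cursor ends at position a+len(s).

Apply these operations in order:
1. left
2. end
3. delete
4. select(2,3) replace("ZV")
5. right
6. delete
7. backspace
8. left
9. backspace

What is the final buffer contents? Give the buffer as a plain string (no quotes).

Answer: DZ

Derivation:
After op 1 (left): buf='DVZ' cursor=0
After op 2 (end): buf='DVZ' cursor=3
After op 3 (delete): buf='DVZ' cursor=3
After op 4 (select(2,3) replace("ZV")): buf='DVZV' cursor=4
After op 5 (right): buf='DVZV' cursor=4
After op 6 (delete): buf='DVZV' cursor=4
After op 7 (backspace): buf='DVZ' cursor=3
After op 8 (left): buf='DVZ' cursor=2
After op 9 (backspace): buf='DZ' cursor=1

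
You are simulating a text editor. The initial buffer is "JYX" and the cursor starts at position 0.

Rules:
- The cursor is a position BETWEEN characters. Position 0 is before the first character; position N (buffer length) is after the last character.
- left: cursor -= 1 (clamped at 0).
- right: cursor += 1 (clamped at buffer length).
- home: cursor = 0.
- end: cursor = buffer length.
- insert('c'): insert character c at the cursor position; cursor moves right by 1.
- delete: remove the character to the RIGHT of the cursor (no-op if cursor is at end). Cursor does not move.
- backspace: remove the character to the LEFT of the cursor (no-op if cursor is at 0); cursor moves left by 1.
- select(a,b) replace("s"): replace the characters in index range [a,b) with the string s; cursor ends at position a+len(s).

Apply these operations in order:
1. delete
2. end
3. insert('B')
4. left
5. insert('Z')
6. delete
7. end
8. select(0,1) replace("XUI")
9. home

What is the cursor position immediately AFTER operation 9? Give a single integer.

Answer: 0

Derivation:
After op 1 (delete): buf='YX' cursor=0
After op 2 (end): buf='YX' cursor=2
After op 3 (insert('B')): buf='YXB' cursor=3
After op 4 (left): buf='YXB' cursor=2
After op 5 (insert('Z')): buf='YXZB' cursor=3
After op 6 (delete): buf='YXZ' cursor=3
After op 7 (end): buf='YXZ' cursor=3
After op 8 (select(0,1) replace("XUI")): buf='XUIXZ' cursor=3
After op 9 (home): buf='XUIXZ' cursor=0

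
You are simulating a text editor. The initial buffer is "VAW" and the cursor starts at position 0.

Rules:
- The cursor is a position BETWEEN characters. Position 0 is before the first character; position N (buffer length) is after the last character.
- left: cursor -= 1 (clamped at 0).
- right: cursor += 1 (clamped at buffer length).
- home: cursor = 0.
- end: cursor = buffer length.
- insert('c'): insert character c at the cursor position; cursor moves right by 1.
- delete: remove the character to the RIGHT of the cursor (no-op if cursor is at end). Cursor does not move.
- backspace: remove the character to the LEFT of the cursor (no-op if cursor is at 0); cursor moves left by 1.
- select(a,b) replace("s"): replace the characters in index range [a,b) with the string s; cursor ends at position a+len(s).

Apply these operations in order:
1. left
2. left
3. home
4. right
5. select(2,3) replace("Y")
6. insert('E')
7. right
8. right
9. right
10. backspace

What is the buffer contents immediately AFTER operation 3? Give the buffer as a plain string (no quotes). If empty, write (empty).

After op 1 (left): buf='VAW' cursor=0
After op 2 (left): buf='VAW' cursor=0
After op 3 (home): buf='VAW' cursor=0

Answer: VAW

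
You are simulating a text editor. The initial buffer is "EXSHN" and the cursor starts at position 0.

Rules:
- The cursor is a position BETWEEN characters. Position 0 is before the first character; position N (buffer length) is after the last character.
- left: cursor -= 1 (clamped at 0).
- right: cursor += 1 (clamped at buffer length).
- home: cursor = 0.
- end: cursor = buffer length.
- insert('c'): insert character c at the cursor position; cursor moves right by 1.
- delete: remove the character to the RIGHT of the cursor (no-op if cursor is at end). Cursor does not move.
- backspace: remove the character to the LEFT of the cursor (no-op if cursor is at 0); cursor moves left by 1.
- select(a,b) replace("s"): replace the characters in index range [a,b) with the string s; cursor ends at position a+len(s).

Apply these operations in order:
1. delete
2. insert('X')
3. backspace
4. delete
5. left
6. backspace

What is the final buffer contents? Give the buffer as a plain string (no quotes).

Answer: SHN

Derivation:
After op 1 (delete): buf='XSHN' cursor=0
After op 2 (insert('X')): buf='XXSHN' cursor=1
After op 3 (backspace): buf='XSHN' cursor=0
After op 4 (delete): buf='SHN' cursor=0
After op 5 (left): buf='SHN' cursor=0
After op 6 (backspace): buf='SHN' cursor=0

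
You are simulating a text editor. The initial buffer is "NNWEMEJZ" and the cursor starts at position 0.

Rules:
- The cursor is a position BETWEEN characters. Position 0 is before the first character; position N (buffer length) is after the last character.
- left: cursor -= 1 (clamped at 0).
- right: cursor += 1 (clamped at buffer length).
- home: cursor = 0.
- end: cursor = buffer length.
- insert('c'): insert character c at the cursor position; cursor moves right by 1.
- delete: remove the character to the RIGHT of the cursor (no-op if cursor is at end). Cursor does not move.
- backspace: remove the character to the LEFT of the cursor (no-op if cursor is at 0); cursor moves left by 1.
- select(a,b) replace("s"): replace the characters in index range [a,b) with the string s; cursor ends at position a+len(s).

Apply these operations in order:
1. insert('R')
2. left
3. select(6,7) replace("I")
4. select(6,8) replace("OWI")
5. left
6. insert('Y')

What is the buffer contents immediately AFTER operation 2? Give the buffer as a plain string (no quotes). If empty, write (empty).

After op 1 (insert('R')): buf='RNNWEMEJZ' cursor=1
After op 2 (left): buf='RNNWEMEJZ' cursor=0

Answer: RNNWEMEJZ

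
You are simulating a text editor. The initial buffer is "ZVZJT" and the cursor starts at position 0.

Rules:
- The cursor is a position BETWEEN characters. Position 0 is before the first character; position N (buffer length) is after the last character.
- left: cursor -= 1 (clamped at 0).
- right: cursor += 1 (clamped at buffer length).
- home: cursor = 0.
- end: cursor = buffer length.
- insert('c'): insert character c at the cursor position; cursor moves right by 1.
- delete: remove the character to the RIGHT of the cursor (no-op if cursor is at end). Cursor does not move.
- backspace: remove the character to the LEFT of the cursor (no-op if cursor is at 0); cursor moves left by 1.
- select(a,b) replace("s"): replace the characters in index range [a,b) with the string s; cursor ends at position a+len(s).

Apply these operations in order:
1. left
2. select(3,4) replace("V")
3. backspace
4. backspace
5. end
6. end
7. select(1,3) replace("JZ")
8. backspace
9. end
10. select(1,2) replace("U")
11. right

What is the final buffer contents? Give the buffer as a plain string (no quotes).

After op 1 (left): buf='ZVZJT' cursor=0
After op 2 (select(3,4) replace("V")): buf='ZVZVT' cursor=4
After op 3 (backspace): buf='ZVZT' cursor=3
After op 4 (backspace): buf='ZVT' cursor=2
After op 5 (end): buf='ZVT' cursor=3
After op 6 (end): buf='ZVT' cursor=3
After op 7 (select(1,3) replace("JZ")): buf='ZJZ' cursor=3
After op 8 (backspace): buf='ZJ' cursor=2
After op 9 (end): buf='ZJ' cursor=2
After op 10 (select(1,2) replace("U")): buf='ZU' cursor=2
After op 11 (right): buf='ZU' cursor=2

Answer: ZU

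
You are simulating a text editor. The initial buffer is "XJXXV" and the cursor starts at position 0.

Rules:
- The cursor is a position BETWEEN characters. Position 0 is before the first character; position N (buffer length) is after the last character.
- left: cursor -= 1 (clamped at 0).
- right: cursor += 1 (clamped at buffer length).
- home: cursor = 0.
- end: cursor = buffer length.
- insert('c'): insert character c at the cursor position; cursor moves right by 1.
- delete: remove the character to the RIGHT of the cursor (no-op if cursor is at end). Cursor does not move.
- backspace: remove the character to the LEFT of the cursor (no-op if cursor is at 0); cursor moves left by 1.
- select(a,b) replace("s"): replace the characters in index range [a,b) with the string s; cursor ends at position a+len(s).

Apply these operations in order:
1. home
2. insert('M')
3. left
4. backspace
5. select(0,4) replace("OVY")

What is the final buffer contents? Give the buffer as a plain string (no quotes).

After op 1 (home): buf='XJXXV' cursor=0
After op 2 (insert('M')): buf='MXJXXV' cursor=1
After op 3 (left): buf='MXJXXV' cursor=0
After op 4 (backspace): buf='MXJXXV' cursor=0
After op 5 (select(0,4) replace("OVY")): buf='OVYXV' cursor=3

Answer: OVYXV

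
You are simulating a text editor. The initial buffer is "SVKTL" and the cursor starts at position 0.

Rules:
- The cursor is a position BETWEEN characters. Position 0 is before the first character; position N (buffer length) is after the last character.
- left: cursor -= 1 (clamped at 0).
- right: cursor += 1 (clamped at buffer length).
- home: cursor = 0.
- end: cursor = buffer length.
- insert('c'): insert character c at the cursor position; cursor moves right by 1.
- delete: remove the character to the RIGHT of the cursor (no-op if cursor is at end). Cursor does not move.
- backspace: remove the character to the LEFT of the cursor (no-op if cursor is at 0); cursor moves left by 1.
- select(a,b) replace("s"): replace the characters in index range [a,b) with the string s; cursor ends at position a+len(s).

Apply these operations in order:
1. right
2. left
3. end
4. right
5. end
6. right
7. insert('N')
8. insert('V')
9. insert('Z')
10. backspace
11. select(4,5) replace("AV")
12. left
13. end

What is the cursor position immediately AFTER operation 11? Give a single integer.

Answer: 6

Derivation:
After op 1 (right): buf='SVKTL' cursor=1
After op 2 (left): buf='SVKTL' cursor=0
After op 3 (end): buf='SVKTL' cursor=5
After op 4 (right): buf='SVKTL' cursor=5
After op 5 (end): buf='SVKTL' cursor=5
After op 6 (right): buf='SVKTL' cursor=5
After op 7 (insert('N')): buf='SVKTLN' cursor=6
After op 8 (insert('V')): buf='SVKTLNV' cursor=7
After op 9 (insert('Z')): buf='SVKTLNVZ' cursor=8
After op 10 (backspace): buf='SVKTLNV' cursor=7
After op 11 (select(4,5) replace("AV")): buf='SVKTAVNV' cursor=6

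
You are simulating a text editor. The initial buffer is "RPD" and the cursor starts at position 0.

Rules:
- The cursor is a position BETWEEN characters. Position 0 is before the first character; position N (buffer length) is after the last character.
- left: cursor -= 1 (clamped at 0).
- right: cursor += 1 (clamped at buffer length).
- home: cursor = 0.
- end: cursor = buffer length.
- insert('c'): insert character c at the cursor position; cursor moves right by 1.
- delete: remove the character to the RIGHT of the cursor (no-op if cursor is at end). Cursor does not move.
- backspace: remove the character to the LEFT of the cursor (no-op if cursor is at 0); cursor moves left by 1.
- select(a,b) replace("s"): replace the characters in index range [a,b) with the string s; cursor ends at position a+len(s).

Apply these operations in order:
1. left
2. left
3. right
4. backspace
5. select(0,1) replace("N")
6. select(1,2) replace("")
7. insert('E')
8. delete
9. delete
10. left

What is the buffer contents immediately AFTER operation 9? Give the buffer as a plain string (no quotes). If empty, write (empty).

Answer: NE

Derivation:
After op 1 (left): buf='RPD' cursor=0
After op 2 (left): buf='RPD' cursor=0
After op 3 (right): buf='RPD' cursor=1
After op 4 (backspace): buf='PD' cursor=0
After op 5 (select(0,1) replace("N")): buf='ND' cursor=1
After op 6 (select(1,2) replace("")): buf='N' cursor=1
After op 7 (insert('E')): buf='NE' cursor=2
After op 8 (delete): buf='NE' cursor=2
After op 9 (delete): buf='NE' cursor=2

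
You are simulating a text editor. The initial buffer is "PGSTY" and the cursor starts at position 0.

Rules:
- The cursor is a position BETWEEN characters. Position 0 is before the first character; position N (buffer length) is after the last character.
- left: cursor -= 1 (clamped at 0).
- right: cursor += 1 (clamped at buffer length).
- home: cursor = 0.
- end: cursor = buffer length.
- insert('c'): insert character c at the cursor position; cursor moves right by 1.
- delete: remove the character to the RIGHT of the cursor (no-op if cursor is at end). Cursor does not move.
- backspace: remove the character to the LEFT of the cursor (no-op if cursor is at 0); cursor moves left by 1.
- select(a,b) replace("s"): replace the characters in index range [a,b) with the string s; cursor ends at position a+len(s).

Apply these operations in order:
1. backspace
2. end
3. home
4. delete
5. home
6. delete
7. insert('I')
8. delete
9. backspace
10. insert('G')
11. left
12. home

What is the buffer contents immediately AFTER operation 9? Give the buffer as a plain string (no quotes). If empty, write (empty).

After op 1 (backspace): buf='PGSTY' cursor=0
After op 2 (end): buf='PGSTY' cursor=5
After op 3 (home): buf='PGSTY' cursor=0
After op 4 (delete): buf='GSTY' cursor=0
After op 5 (home): buf='GSTY' cursor=0
After op 6 (delete): buf='STY' cursor=0
After op 7 (insert('I')): buf='ISTY' cursor=1
After op 8 (delete): buf='ITY' cursor=1
After op 9 (backspace): buf='TY' cursor=0

Answer: TY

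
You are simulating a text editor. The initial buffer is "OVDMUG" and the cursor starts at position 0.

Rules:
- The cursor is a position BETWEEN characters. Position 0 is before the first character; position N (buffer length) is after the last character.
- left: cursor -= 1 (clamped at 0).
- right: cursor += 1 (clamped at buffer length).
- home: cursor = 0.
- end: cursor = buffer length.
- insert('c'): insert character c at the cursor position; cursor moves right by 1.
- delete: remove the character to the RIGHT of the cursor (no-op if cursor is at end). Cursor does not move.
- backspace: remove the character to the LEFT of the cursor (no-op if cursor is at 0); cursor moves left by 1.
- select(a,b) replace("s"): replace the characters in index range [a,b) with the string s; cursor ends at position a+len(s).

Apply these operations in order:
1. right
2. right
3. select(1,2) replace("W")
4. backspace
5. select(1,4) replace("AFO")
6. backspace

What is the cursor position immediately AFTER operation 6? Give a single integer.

Answer: 3

Derivation:
After op 1 (right): buf='OVDMUG' cursor=1
After op 2 (right): buf='OVDMUG' cursor=2
After op 3 (select(1,2) replace("W")): buf='OWDMUG' cursor=2
After op 4 (backspace): buf='ODMUG' cursor=1
After op 5 (select(1,4) replace("AFO")): buf='OAFOG' cursor=4
After op 6 (backspace): buf='OAFG' cursor=3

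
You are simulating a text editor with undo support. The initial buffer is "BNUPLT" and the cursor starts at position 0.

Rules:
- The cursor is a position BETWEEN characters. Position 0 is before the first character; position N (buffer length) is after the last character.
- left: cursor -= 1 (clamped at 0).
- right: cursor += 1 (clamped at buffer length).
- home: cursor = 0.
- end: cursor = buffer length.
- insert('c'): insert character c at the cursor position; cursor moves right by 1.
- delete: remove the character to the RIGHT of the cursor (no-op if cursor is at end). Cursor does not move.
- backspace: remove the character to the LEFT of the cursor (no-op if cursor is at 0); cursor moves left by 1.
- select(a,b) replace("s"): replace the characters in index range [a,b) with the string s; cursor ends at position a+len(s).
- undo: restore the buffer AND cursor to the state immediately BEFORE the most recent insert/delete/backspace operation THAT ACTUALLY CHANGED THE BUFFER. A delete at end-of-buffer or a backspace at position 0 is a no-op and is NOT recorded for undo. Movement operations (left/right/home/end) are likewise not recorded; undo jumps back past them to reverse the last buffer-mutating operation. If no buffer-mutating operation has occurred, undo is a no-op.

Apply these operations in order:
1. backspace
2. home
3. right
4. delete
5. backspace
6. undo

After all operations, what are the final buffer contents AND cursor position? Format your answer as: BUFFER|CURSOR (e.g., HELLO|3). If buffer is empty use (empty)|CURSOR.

Answer: BUPLT|1

Derivation:
After op 1 (backspace): buf='BNUPLT' cursor=0
After op 2 (home): buf='BNUPLT' cursor=0
After op 3 (right): buf='BNUPLT' cursor=1
After op 4 (delete): buf='BUPLT' cursor=1
After op 5 (backspace): buf='UPLT' cursor=0
After op 6 (undo): buf='BUPLT' cursor=1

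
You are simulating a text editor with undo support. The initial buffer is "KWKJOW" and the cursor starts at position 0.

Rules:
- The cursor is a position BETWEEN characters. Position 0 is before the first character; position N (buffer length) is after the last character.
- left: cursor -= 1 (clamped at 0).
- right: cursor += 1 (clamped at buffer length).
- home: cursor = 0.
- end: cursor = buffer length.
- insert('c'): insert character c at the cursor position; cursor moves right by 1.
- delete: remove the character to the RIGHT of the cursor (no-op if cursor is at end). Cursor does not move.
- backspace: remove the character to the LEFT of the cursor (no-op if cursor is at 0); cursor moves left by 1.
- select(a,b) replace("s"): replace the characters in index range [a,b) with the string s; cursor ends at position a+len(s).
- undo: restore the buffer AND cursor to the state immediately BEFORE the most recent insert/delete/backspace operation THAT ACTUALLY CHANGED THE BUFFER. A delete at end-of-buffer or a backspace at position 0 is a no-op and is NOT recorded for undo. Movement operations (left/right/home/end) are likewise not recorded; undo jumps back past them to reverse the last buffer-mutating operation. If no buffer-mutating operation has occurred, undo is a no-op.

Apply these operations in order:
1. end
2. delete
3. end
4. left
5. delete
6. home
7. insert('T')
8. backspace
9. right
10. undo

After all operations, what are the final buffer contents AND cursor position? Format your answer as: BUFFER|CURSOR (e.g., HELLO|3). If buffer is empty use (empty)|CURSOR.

Answer: TKWKJO|1

Derivation:
After op 1 (end): buf='KWKJOW' cursor=6
After op 2 (delete): buf='KWKJOW' cursor=6
After op 3 (end): buf='KWKJOW' cursor=6
After op 4 (left): buf='KWKJOW' cursor=5
After op 5 (delete): buf='KWKJO' cursor=5
After op 6 (home): buf='KWKJO' cursor=0
After op 7 (insert('T')): buf='TKWKJO' cursor=1
After op 8 (backspace): buf='KWKJO' cursor=0
After op 9 (right): buf='KWKJO' cursor=1
After op 10 (undo): buf='TKWKJO' cursor=1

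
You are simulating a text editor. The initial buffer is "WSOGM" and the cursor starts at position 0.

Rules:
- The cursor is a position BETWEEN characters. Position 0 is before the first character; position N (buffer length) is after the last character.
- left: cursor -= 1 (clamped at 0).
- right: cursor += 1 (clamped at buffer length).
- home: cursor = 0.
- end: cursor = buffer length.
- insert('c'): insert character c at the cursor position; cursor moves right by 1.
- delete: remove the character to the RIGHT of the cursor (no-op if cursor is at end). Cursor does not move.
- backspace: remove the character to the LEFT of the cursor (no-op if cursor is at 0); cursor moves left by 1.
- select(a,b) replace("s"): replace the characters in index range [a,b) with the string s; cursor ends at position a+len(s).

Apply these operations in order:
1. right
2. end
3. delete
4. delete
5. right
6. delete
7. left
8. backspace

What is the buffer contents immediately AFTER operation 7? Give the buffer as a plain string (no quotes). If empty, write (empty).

After op 1 (right): buf='WSOGM' cursor=1
After op 2 (end): buf='WSOGM' cursor=5
After op 3 (delete): buf='WSOGM' cursor=5
After op 4 (delete): buf='WSOGM' cursor=5
After op 5 (right): buf='WSOGM' cursor=5
After op 6 (delete): buf='WSOGM' cursor=5
After op 7 (left): buf='WSOGM' cursor=4

Answer: WSOGM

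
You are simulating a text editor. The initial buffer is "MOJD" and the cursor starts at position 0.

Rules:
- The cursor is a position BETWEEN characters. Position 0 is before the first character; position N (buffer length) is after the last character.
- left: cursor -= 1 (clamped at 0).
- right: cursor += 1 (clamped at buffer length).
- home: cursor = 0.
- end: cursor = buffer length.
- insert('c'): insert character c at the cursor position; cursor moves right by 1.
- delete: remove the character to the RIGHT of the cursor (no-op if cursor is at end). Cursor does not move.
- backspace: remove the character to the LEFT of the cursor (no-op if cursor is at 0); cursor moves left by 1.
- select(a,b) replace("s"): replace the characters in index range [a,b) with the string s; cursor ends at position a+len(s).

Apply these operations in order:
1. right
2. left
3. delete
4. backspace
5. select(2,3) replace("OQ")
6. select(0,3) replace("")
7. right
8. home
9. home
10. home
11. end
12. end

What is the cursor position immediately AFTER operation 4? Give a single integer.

Answer: 0

Derivation:
After op 1 (right): buf='MOJD' cursor=1
After op 2 (left): buf='MOJD' cursor=0
After op 3 (delete): buf='OJD' cursor=0
After op 4 (backspace): buf='OJD' cursor=0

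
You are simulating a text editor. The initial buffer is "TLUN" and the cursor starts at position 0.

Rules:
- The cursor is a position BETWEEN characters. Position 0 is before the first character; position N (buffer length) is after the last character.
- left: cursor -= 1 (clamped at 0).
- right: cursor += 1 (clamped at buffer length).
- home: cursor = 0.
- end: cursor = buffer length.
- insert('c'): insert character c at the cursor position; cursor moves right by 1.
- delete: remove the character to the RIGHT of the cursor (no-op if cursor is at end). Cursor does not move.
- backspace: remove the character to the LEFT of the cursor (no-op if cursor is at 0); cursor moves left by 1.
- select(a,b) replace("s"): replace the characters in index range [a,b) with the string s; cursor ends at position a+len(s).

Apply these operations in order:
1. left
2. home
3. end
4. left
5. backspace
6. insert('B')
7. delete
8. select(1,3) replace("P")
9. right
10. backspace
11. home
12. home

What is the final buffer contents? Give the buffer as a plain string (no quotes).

Answer: T

Derivation:
After op 1 (left): buf='TLUN' cursor=0
After op 2 (home): buf='TLUN' cursor=0
After op 3 (end): buf='TLUN' cursor=4
After op 4 (left): buf='TLUN' cursor=3
After op 5 (backspace): buf='TLN' cursor=2
After op 6 (insert('B')): buf='TLBN' cursor=3
After op 7 (delete): buf='TLB' cursor=3
After op 8 (select(1,3) replace("P")): buf='TP' cursor=2
After op 9 (right): buf='TP' cursor=2
After op 10 (backspace): buf='T' cursor=1
After op 11 (home): buf='T' cursor=0
After op 12 (home): buf='T' cursor=0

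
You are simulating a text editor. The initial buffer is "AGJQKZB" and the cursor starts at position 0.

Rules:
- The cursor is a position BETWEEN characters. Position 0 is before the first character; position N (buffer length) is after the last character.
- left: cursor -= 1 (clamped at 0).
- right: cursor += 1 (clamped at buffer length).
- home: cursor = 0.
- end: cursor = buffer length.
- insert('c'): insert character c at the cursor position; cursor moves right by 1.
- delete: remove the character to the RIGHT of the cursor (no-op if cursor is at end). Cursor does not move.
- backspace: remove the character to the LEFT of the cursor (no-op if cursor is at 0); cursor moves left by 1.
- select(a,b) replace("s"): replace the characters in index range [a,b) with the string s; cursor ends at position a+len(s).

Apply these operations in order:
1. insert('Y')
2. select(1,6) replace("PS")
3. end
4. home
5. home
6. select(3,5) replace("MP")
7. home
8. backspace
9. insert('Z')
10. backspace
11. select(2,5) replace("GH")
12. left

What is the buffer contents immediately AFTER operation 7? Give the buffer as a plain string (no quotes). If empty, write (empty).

Answer: YPSMP

Derivation:
After op 1 (insert('Y')): buf='YAGJQKZB' cursor=1
After op 2 (select(1,6) replace("PS")): buf='YPSZB' cursor=3
After op 3 (end): buf='YPSZB' cursor=5
After op 4 (home): buf='YPSZB' cursor=0
After op 5 (home): buf='YPSZB' cursor=0
After op 6 (select(3,5) replace("MP")): buf='YPSMP' cursor=5
After op 7 (home): buf='YPSMP' cursor=0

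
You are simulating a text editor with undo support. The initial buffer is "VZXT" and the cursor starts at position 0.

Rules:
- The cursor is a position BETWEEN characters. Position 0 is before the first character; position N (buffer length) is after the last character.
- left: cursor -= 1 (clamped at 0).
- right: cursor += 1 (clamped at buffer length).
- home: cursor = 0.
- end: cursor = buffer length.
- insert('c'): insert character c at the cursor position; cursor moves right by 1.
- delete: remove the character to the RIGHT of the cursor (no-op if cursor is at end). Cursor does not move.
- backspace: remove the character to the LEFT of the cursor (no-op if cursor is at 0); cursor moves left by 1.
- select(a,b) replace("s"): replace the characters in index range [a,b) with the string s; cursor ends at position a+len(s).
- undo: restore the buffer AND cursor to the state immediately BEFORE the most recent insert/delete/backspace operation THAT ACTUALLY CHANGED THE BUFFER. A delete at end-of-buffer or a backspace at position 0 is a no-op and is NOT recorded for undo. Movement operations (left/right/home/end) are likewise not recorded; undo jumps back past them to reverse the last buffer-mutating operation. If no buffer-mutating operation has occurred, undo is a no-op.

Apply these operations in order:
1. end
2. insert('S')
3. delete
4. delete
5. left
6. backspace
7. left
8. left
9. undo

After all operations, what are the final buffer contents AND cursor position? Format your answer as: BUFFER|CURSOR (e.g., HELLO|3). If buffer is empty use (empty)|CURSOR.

After op 1 (end): buf='VZXT' cursor=4
After op 2 (insert('S')): buf='VZXTS' cursor=5
After op 3 (delete): buf='VZXTS' cursor=5
After op 4 (delete): buf='VZXTS' cursor=5
After op 5 (left): buf='VZXTS' cursor=4
After op 6 (backspace): buf='VZXS' cursor=3
After op 7 (left): buf='VZXS' cursor=2
After op 8 (left): buf='VZXS' cursor=1
After op 9 (undo): buf='VZXTS' cursor=4

Answer: VZXTS|4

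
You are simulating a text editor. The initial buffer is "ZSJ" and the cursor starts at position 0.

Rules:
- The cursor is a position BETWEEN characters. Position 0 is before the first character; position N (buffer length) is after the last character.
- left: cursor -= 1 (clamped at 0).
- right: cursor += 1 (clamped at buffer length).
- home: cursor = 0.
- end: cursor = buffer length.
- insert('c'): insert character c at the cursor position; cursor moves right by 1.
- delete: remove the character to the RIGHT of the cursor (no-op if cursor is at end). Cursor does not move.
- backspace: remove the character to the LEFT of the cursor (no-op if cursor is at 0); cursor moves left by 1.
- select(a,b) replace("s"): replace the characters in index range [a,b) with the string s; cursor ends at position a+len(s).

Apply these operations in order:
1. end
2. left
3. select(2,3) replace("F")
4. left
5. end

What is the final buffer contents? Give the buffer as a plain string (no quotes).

Answer: ZSF

Derivation:
After op 1 (end): buf='ZSJ' cursor=3
After op 2 (left): buf='ZSJ' cursor=2
After op 3 (select(2,3) replace("F")): buf='ZSF' cursor=3
After op 4 (left): buf='ZSF' cursor=2
After op 5 (end): buf='ZSF' cursor=3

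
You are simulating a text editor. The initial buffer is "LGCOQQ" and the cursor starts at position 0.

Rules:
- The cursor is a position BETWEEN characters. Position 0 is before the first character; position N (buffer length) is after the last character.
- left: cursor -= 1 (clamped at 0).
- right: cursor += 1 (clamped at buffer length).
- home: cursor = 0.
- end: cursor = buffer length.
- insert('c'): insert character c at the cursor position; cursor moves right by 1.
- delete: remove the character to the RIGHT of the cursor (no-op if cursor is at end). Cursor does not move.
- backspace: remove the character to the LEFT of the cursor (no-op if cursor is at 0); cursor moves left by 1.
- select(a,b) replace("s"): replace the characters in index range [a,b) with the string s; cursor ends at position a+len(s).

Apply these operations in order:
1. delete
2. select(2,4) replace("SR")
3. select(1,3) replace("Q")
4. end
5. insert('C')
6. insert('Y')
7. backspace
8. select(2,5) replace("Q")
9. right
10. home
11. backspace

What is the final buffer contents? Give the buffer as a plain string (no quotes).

After op 1 (delete): buf='GCOQQ' cursor=0
After op 2 (select(2,4) replace("SR")): buf='GCSRQ' cursor=4
After op 3 (select(1,3) replace("Q")): buf='GQRQ' cursor=2
After op 4 (end): buf='GQRQ' cursor=4
After op 5 (insert('C')): buf='GQRQC' cursor=5
After op 6 (insert('Y')): buf='GQRQCY' cursor=6
After op 7 (backspace): buf='GQRQC' cursor=5
After op 8 (select(2,5) replace("Q")): buf='GQQ' cursor=3
After op 9 (right): buf='GQQ' cursor=3
After op 10 (home): buf='GQQ' cursor=0
After op 11 (backspace): buf='GQQ' cursor=0

Answer: GQQ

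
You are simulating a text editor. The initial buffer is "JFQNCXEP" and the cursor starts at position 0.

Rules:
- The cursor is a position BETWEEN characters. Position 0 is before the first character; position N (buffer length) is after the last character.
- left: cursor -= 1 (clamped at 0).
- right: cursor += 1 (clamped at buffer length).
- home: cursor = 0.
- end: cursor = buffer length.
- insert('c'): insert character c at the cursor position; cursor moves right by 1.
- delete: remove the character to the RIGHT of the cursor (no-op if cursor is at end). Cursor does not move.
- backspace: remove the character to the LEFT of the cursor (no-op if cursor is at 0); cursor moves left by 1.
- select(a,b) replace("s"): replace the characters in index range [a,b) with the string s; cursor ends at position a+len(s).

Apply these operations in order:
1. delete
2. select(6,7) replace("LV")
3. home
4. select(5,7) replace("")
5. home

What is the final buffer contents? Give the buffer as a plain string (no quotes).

Answer: FQNCXV

Derivation:
After op 1 (delete): buf='FQNCXEP' cursor=0
After op 2 (select(6,7) replace("LV")): buf='FQNCXELV' cursor=8
After op 3 (home): buf='FQNCXELV' cursor=0
After op 4 (select(5,7) replace("")): buf='FQNCXV' cursor=5
After op 5 (home): buf='FQNCXV' cursor=0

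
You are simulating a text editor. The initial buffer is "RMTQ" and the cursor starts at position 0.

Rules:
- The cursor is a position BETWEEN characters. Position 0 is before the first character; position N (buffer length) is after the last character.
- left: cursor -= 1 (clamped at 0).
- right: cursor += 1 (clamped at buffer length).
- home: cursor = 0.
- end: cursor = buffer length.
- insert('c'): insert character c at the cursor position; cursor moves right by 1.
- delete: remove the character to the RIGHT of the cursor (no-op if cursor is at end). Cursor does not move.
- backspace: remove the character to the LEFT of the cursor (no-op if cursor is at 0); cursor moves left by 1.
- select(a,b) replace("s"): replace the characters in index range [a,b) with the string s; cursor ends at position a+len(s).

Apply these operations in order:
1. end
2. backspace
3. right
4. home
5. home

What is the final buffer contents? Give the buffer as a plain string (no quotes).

After op 1 (end): buf='RMTQ' cursor=4
After op 2 (backspace): buf='RMT' cursor=3
After op 3 (right): buf='RMT' cursor=3
After op 4 (home): buf='RMT' cursor=0
After op 5 (home): buf='RMT' cursor=0

Answer: RMT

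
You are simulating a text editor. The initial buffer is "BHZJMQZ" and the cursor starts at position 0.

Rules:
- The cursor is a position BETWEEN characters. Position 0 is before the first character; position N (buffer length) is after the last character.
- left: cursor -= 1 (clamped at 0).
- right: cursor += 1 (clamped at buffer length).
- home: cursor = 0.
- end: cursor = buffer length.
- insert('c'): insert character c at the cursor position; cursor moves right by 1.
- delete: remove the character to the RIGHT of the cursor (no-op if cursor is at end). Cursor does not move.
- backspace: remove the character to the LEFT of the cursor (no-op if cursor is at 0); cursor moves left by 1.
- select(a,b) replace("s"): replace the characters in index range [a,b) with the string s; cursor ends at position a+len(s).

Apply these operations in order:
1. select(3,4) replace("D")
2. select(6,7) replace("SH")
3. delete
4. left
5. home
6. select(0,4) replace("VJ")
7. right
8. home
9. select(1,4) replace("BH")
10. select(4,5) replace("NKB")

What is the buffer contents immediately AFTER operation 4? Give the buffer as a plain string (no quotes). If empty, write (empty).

Answer: BHZDMQSH

Derivation:
After op 1 (select(3,4) replace("D")): buf='BHZDMQZ' cursor=4
After op 2 (select(6,7) replace("SH")): buf='BHZDMQSH' cursor=8
After op 3 (delete): buf='BHZDMQSH' cursor=8
After op 4 (left): buf='BHZDMQSH' cursor=7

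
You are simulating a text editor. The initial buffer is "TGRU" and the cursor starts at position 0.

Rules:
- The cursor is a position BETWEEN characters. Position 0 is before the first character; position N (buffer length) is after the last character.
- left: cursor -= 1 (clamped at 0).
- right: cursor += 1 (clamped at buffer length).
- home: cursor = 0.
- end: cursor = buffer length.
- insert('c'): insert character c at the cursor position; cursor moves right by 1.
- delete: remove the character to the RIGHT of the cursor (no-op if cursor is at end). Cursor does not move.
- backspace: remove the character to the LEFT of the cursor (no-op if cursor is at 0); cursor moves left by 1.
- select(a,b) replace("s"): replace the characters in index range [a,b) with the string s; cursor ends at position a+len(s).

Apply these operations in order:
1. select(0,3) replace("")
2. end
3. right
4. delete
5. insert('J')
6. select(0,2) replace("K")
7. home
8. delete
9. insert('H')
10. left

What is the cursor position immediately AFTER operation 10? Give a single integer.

After op 1 (select(0,3) replace("")): buf='U' cursor=0
After op 2 (end): buf='U' cursor=1
After op 3 (right): buf='U' cursor=1
After op 4 (delete): buf='U' cursor=1
After op 5 (insert('J')): buf='UJ' cursor=2
After op 6 (select(0,2) replace("K")): buf='K' cursor=1
After op 7 (home): buf='K' cursor=0
After op 8 (delete): buf='(empty)' cursor=0
After op 9 (insert('H')): buf='H' cursor=1
After op 10 (left): buf='H' cursor=0

Answer: 0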